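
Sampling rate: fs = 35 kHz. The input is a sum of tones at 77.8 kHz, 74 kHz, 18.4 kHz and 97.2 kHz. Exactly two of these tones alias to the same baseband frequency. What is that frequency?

7.8 kHz

fs/2 = 17.5 kHz.
77.8 kHz mod fs = 7.8 kHz.
7.8 kHz ≤ fs/2 = 17.5 kHz, appears at 7.8 kHz.
74 kHz mod fs = 4 kHz.
4 kHz ≤ fs/2 = 17.5 kHz, appears at 4 kHz.
18.4 kHz > fs/2 = 17.5 kHz, folds to fs − 18.4 kHz = 16.6 kHz.
97.2 kHz mod fs = 27.2 kHz.
27.2 kHz > fs/2 = 17.5 kHz, folds to fs − 27.2 kHz = 7.8 kHz.
77.8 kHz and 97.2 kHz both map to 7.8 kHz.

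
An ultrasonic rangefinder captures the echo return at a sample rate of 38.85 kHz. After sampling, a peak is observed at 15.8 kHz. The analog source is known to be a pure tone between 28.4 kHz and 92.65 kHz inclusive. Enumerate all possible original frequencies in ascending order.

54.65 kHz, 61.9 kHz

Frequencies that alias to 15.8 kHz are k·fs ± 15.8 kHz for integer k ≥ 0.
k=0: 15.8 kHz.
k=1: 23.05 kHz, 54.65 kHz.
k=2: 61.9 kHz, 93.5 kHz.
k=3: 100.75 kHz, 132.35 kHz.
Within [28.4 kHz, 92.65 kHz]: 54.65 kHz, 61.9 kHz.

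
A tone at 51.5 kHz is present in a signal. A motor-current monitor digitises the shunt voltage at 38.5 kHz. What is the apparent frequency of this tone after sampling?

51.5 kHz mod fs = 13 kHz.
13 kHz ≤ fs/2 = 19.25 kHz, appears at 13 kHz.

13 kHz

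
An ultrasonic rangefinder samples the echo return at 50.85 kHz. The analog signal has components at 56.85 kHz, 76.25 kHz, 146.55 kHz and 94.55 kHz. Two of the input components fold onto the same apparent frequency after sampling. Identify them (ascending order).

fs/2 = 25.425 kHz.
56.85 kHz mod fs = 6 kHz.
6 kHz ≤ fs/2 = 25.425 kHz, appears at 6 kHz.
76.25 kHz mod fs = 25.4 kHz.
25.4 kHz ≤ fs/2 = 25.425 kHz, appears at 25.4 kHz.
146.55 kHz mod fs = 44.85 kHz.
44.85 kHz > fs/2 = 25.425 kHz, folds to fs − 44.85 kHz = 6 kHz.
94.55 kHz mod fs = 43.7 kHz.
43.7 kHz > fs/2 = 25.425 kHz, folds to fs − 43.7 kHz = 7.15 kHz.
56.85 kHz and 146.55 kHz both map to 6 kHz.

56.85 kHz, 146.55 kHz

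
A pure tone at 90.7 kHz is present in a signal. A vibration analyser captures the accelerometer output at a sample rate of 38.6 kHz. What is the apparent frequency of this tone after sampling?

13.5 kHz

90.7 kHz mod fs = 13.5 kHz.
13.5 kHz ≤ fs/2 = 19.3 kHz, appears at 13.5 kHz.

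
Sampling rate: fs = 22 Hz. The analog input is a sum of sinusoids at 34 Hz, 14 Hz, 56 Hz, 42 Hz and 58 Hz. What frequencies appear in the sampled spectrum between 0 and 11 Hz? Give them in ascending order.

2 Hz, 8 Hz, 10 Hz

fs/2 = 11 Hz.
34 Hz mod fs = 12 Hz.
12 Hz > fs/2 = 11 Hz, folds to fs − 12 Hz = 10 Hz.
14 Hz > fs/2 = 11 Hz, folds to fs − 14 Hz = 8 Hz.
56 Hz mod fs = 12 Hz.
12 Hz > fs/2 = 11 Hz, folds to fs − 12 Hz = 10 Hz.
42 Hz mod fs = 20 Hz.
20 Hz > fs/2 = 11 Hz, folds to fs − 20 Hz = 2 Hz.
58 Hz mod fs = 14 Hz.
14 Hz > fs/2 = 11 Hz, folds to fs − 14 Hz = 8 Hz.
Distinct values: {2 Hz, 8 Hz, 10 Hz}.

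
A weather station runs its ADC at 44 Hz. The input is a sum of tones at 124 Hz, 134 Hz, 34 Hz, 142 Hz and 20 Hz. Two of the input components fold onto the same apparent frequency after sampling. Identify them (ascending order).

34 Hz, 142 Hz

fs/2 = 22 Hz.
124 Hz mod fs = 36 Hz.
36 Hz > fs/2 = 22 Hz, folds to fs − 36 Hz = 8 Hz.
134 Hz mod fs = 2 Hz.
2 Hz ≤ fs/2 = 22 Hz, appears at 2 Hz.
34 Hz > fs/2 = 22 Hz, folds to fs − 34 Hz = 10 Hz.
142 Hz mod fs = 10 Hz.
10 Hz ≤ fs/2 = 22 Hz, appears at 10 Hz.
20 Hz ≤ fs/2 = 22 Hz, passes unchanged.
34 Hz and 142 Hz both map to 10 Hz.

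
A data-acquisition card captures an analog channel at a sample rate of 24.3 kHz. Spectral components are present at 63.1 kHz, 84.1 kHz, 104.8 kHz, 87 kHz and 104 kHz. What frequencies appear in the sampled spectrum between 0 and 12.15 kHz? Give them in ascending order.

fs/2 = 12.15 kHz.
63.1 kHz mod fs = 14.5 kHz.
14.5 kHz > fs/2 = 12.15 kHz, folds to fs − 14.5 kHz = 9.8 kHz.
84.1 kHz mod fs = 11.2 kHz.
11.2 kHz ≤ fs/2 = 12.15 kHz, appears at 11.2 kHz.
104.8 kHz mod fs = 7.6 kHz.
7.6 kHz ≤ fs/2 = 12.15 kHz, appears at 7.6 kHz.
87 kHz mod fs = 14.1 kHz.
14.1 kHz > fs/2 = 12.15 kHz, folds to fs − 14.1 kHz = 10.2 kHz.
104 kHz mod fs = 6.8 kHz.
6.8 kHz ≤ fs/2 = 12.15 kHz, appears at 6.8 kHz.
Distinct values: {6.8 kHz, 7.6 kHz, 9.8 kHz, 10.2 kHz, 11.2 kHz}.

6.8 kHz, 7.6 kHz, 9.8 kHz, 10.2 kHz, 11.2 kHz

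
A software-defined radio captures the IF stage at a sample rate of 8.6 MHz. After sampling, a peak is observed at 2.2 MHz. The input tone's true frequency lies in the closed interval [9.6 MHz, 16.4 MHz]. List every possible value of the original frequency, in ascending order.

Frequencies that alias to 2.2 MHz are k·fs ± 2.2 MHz for integer k ≥ 0.
k=0: 2.2 MHz.
k=1: 6.4 MHz, 10.8 MHz.
k=2: 15 MHz, 19.4 MHz.
k=3: 23.6 MHz, 28 MHz.
Within [9.6 MHz, 16.4 MHz]: 10.8 MHz, 15 MHz.

10.8 MHz, 15 MHz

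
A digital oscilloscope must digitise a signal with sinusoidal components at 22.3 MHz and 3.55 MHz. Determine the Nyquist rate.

Highest-frequency component: 22.3 MHz.
Nyquist rate = 2 × 22.3 MHz = 44.6 MHz.

44.6 MHz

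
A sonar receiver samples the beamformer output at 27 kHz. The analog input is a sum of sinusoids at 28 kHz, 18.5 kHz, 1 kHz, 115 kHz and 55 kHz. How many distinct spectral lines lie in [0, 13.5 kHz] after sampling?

3

fs/2 = 13.5 kHz.
28 kHz mod fs = 1 kHz.
1 kHz ≤ fs/2 = 13.5 kHz, appears at 1 kHz.
18.5 kHz > fs/2 = 13.5 kHz, folds to fs − 18.5 kHz = 8.5 kHz.
1 kHz ≤ fs/2 = 13.5 kHz, passes unchanged.
115 kHz mod fs = 7 kHz.
7 kHz ≤ fs/2 = 13.5 kHz, appears at 7 kHz.
55 kHz mod fs = 1 kHz.
1 kHz ≤ fs/2 = 13.5 kHz, appears at 1 kHz.
Distinct values: {1 kHz, 7 kHz, 8.5 kHz} → 3.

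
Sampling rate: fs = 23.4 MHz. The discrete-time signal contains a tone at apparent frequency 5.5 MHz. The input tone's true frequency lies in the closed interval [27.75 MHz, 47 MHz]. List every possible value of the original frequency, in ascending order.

Frequencies that alias to 5.5 MHz are k·fs ± 5.5 MHz for integer k ≥ 0.
k=0: 5.5 MHz.
k=1: 17.9 MHz, 28.9 MHz.
k=2: 41.3 MHz, 52.3 MHz.
k=3: 64.7 MHz, 75.7 MHz.
Within [27.75 MHz, 47 MHz]: 28.9 MHz, 41.3 MHz.

28.9 MHz, 41.3 MHz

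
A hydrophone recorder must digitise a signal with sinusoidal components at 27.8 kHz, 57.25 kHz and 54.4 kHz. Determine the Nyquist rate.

114.5 kHz

Highest-frequency component: 57.25 kHz.
Nyquist rate = 2 × 57.25 kHz = 114.5 kHz.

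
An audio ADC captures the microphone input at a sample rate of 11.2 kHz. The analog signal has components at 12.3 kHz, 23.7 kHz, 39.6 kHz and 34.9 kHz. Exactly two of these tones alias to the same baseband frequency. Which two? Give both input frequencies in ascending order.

23.7 kHz, 34.9 kHz

fs/2 = 5.6 kHz.
12.3 kHz mod fs = 1.1 kHz.
1.1 kHz ≤ fs/2 = 5.6 kHz, appears at 1.1 kHz.
23.7 kHz mod fs = 1.3 kHz.
1.3 kHz ≤ fs/2 = 5.6 kHz, appears at 1.3 kHz.
39.6 kHz mod fs = 6 kHz.
6 kHz > fs/2 = 5.6 kHz, folds to fs − 6 kHz = 5.2 kHz.
34.9 kHz mod fs = 1.3 kHz.
1.3 kHz ≤ fs/2 = 5.6 kHz, appears at 1.3 kHz.
23.7 kHz and 34.9 kHz both map to 1.3 kHz.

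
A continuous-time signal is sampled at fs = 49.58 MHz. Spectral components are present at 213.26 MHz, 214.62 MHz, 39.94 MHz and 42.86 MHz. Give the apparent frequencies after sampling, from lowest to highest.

fs/2 = 24.79 MHz.
213.26 MHz mod fs = 14.94 MHz.
14.94 MHz ≤ fs/2 = 24.79 MHz, appears at 14.94 MHz.
214.62 MHz mod fs = 16.3 MHz.
16.3 MHz ≤ fs/2 = 24.79 MHz, appears at 16.3 MHz.
39.94 MHz > fs/2 = 24.79 MHz, folds to fs − 39.94 MHz = 9.64 MHz.
42.86 MHz > fs/2 = 24.79 MHz, folds to fs − 42.86 MHz = 6.72 MHz.
Distinct values: {6.72 MHz, 9.64 MHz, 14.94 MHz, 16.3 MHz}.

6.72 MHz, 9.64 MHz, 14.94 MHz, 16.3 MHz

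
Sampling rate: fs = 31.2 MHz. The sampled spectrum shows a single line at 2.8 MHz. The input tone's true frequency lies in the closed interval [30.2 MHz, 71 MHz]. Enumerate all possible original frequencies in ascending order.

Frequencies that alias to 2.8 MHz are k·fs ± 2.8 MHz for integer k ≥ 0.
k=0: 2.8 MHz.
k=1: 28.4 MHz, 34 MHz.
k=2: 59.6 MHz, 65.2 MHz.
k=3: 90.8 MHz, 96.4 MHz.
Within [30.2 MHz, 71 MHz]: 34 MHz, 59.6 MHz, 65.2 MHz.

34 MHz, 59.6 MHz, 65.2 MHz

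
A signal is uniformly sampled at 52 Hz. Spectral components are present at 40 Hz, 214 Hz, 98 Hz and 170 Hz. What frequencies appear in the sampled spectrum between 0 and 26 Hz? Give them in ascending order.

fs/2 = 26 Hz.
40 Hz > fs/2 = 26 Hz, folds to fs − 40 Hz = 12 Hz.
214 Hz mod fs = 6 Hz.
6 Hz ≤ fs/2 = 26 Hz, appears at 6 Hz.
98 Hz mod fs = 46 Hz.
46 Hz > fs/2 = 26 Hz, folds to fs − 46 Hz = 6 Hz.
170 Hz mod fs = 14 Hz.
14 Hz ≤ fs/2 = 26 Hz, appears at 14 Hz.
Distinct values: {6 Hz, 12 Hz, 14 Hz}.

6 Hz, 12 Hz, 14 Hz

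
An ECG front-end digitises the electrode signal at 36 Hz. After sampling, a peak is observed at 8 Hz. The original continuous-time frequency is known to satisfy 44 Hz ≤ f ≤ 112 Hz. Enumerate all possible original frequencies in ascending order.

44 Hz, 64 Hz, 80 Hz, 100 Hz

Frequencies that alias to 8 Hz are k·fs ± 8 Hz for integer k ≥ 0.
k=0: 8 Hz.
k=1: 28 Hz, 44 Hz.
k=2: 64 Hz, 80 Hz.
k=3: 100 Hz, 116 Hz.
k=4: 136 Hz, 152 Hz.
Within [44 Hz, 112 Hz]: 44 Hz, 64 Hz, 80 Hz, 100 Hz.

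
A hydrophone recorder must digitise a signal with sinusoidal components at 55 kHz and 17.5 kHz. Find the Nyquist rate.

Highest-frequency component: 55 kHz.
Nyquist rate = 2 × 55 kHz = 110 kHz.

110 kHz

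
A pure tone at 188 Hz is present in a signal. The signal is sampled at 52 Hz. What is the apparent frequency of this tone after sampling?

20 Hz

188 Hz mod fs = 32 Hz.
32 Hz > fs/2 = 26 Hz, folds to fs − 32 Hz = 20 Hz.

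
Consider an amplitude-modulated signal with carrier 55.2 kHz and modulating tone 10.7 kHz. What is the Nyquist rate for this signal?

131.8 kHz

AM sidebands sit at fc ± fm = 44.5 kHz and 65.9 kHz.
Highest-frequency component: 65.9 kHz.
Nyquist rate = 2 × 65.9 kHz = 131.8 kHz.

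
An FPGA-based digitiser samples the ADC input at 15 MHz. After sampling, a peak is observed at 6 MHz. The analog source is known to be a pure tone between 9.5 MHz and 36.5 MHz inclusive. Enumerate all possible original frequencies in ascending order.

21 MHz, 24 MHz, 36 MHz

Frequencies that alias to 6 MHz are k·fs ± 6 MHz for integer k ≥ 0.
k=0: 6 MHz.
k=1: 9 MHz, 21 MHz.
k=2: 24 MHz, 36 MHz.
k=3: 39 MHz, 51 MHz.
Within [9.5 MHz, 36.5 MHz]: 21 MHz, 24 MHz, 36 MHz.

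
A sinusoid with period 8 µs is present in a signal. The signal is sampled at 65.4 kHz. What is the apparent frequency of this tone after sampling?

T = 8 µs → f = 1/T = 125 kHz.
125 kHz mod fs = 59.6 kHz.
59.6 kHz > fs/2 = 32.7 kHz, folds to fs − 59.6 kHz = 5.8 kHz.

5.8 kHz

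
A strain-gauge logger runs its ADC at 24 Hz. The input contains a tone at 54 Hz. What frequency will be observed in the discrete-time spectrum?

54 Hz mod fs = 6 Hz.
6 Hz ≤ fs/2 = 12 Hz, appears at 6 Hz.

6 Hz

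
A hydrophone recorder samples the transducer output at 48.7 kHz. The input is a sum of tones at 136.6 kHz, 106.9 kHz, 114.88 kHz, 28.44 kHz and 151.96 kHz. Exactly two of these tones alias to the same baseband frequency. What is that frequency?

9.5 kHz

fs/2 = 24.35 kHz.
136.6 kHz mod fs = 39.2 kHz.
39.2 kHz > fs/2 = 24.35 kHz, folds to fs − 39.2 kHz = 9.5 kHz.
106.9 kHz mod fs = 9.5 kHz.
9.5 kHz ≤ fs/2 = 24.35 kHz, appears at 9.5 kHz.
114.88 kHz mod fs = 17.48 kHz.
17.48 kHz ≤ fs/2 = 24.35 kHz, appears at 17.48 kHz.
28.44 kHz > fs/2 = 24.35 kHz, folds to fs − 28.44 kHz = 20.26 kHz.
151.96 kHz mod fs = 5.86 kHz.
5.86 kHz ≤ fs/2 = 24.35 kHz, appears at 5.86 kHz.
106.9 kHz and 136.6 kHz both map to 9.5 kHz.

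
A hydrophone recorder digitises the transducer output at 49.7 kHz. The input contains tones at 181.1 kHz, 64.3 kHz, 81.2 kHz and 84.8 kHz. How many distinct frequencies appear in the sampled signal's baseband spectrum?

fs/2 = 24.85 kHz.
181.1 kHz mod fs = 32 kHz.
32 kHz > fs/2 = 24.85 kHz, folds to fs − 32 kHz = 17.7 kHz.
64.3 kHz mod fs = 14.6 kHz.
14.6 kHz ≤ fs/2 = 24.85 kHz, appears at 14.6 kHz.
81.2 kHz mod fs = 31.5 kHz.
31.5 kHz > fs/2 = 24.85 kHz, folds to fs − 31.5 kHz = 18.2 kHz.
84.8 kHz mod fs = 35.1 kHz.
35.1 kHz > fs/2 = 24.85 kHz, folds to fs − 35.1 kHz = 14.6 kHz.
Distinct values: {14.6 kHz, 17.7 kHz, 18.2 kHz} → 3.

3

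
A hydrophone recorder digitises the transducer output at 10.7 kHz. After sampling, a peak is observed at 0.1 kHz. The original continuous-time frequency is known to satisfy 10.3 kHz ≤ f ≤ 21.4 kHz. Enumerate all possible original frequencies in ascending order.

Frequencies that alias to 0.1 kHz are k·fs ± 0.1 kHz for integer k ≥ 0.
k=0: 0.1 kHz.
k=1: 10.6 kHz, 10.8 kHz.
k=2: 21.3 kHz, 21.5 kHz.
k=3: 32 kHz, 32.2 kHz.
Within [10.3 kHz, 21.4 kHz]: 10.6 kHz, 10.8 kHz, 21.3 kHz.

10.6 kHz, 10.8 kHz, 21.3 kHz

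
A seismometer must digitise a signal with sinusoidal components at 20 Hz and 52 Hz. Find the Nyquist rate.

Highest-frequency component: 52 Hz.
Nyquist rate = 2 × 52 Hz = 104 Hz.

104 Hz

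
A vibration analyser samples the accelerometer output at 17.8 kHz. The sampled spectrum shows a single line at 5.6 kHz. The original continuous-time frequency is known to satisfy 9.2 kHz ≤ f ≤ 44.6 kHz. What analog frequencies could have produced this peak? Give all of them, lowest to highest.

12.2 kHz, 23.4 kHz, 30 kHz, 41.2 kHz

Frequencies that alias to 5.6 kHz are k·fs ± 5.6 kHz for integer k ≥ 0.
k=0: 5.6 kHz.
k=1: 12.2 kHz, 23.4 kHz.
k=2: 30 kHz, 41.2 kHz.
k=3: 47.8 kHz, 59 kHz.
Within [9.2 kHz, 44.6 kHz]: 12.2 kHz, 23.4 kHz, 30 kHz, 41.2 kHz.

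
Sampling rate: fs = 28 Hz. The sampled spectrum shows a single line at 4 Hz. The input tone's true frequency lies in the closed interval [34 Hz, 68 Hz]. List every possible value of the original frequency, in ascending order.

52 Hz, 60 Hz

Frequencies that alias to 4 Hz are k·fs ± 4 Hz for integer k ≥ 0.
k=0: 4 Hz.
k=1: 24 Hz, 32 Hz.
k=2: 52 Hz, 60 Hz.
k=3: 80 Hz, 88 Hz.
Within [34 Hz, 68 Hz]: 52 Hz, 60 Hz.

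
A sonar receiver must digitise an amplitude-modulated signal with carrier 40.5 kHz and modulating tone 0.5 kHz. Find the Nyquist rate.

AM sidebands sit at fc ± fm = 40 kHz and 41 kHz.
Highest-frequency component: 41 kHz.
Nyquist rate = 2 × 41 kHz = 82 kHz.

82 kHz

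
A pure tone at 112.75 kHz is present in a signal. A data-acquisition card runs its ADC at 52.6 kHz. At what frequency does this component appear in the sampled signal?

112.75 kHz mod fs = 7.55 kHz.
7.55 kHz ≤ fs/2 = 26.3 kHz, appears at 7.55 kHz.

7.55 kHz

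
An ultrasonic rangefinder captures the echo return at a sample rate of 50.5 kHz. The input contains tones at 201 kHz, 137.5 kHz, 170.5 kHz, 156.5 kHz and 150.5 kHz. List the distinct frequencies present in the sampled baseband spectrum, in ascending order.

fs/2 = 25.25 kHz.
201 kHz mod fs = 49.5 kHz.
49.5 kHz > fs/2 = 25.25 kHz, folds to fs − 49.5 kHz = 1 kHz.
137.5 kHz mod fs = 36.5 kHz.
36.5 kHz > fs/2 = 25.25 kHz, folds to fs − 36.5 kHz = 14 kHz.
170.5 kHz mod fs = 19 kHz.
19 kHz ≤ fs/2 = 25.25 kHz, appears at 19 kHz.
156.5 kHz mod fs = 5 kHz.
5 kHz ≤ fs/2 = 25.25 kHz, appears at 5 kHz.
150.5 kHz mod fs = 49.5 kHz.
49.5 kHz > fs/2 = 25.25 kHz, folds to fs − 49.5 kHz = 1 kHz.
Distinct values: {1 kHz, 5 kHz, 14 kHz, 19 kHz}.

1 kHz, 5 kHz, 14 kHz, 19 kHz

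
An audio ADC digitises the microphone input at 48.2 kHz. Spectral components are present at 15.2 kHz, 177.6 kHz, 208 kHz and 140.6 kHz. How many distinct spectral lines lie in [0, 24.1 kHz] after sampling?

fs/2 = 24.1 kHz.
15.2 kHz ≤ fs/2 = 24.1 kHz, passes unchanged.
177.6 kHz mod fs = 33 kHz.
33 kHz > fs/2 = 24.1 kHz, folds to fs − 33 kHz = 15.2 kHz.
208 kHz mod fs = 15.2 kHz.
15.2 kHz ≤ fs/2 = 24.1 kHz, appears at 15.2 kHz.
140.6 kHz mod fs = 44.2 kHz.
44.2 kHz > fs/2 = 24.1 kHz, folds to fs − 44.2 kHz = 4 kHz.
Distinct values: {4 kHz, 15.2 kHz} → 2.

2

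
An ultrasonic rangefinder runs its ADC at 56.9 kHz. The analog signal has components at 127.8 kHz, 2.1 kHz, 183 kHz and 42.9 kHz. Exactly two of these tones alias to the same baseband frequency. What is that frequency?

fs/2 = 28.45 kHz.
127.8 kHz mod fs = 14 kHz.
14 kHz ≤ fs/2 = 28.45 kHz, appears at 14 kHz.
2.1 kHz ≤ fs/2 = 28.45 kHz, passes unchanged.
183 kHz mod fs = 12.3 kHz.
12.3 kHz ≤ fs/2 = 28.45 kHz, appears at 12.3 kHz.
42.9 kHz > fs/2 = 28.45 kHz, folds to fs − 42.9 kHz = 14 kHz.
42.9 kHz and 127.8 kHz both map to 14 kHz.

14 kHz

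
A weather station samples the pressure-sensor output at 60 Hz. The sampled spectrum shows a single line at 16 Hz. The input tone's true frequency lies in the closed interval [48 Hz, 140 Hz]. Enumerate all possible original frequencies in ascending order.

Frequencies that alias to 16 Hz are k·fs ± 16 Hz for integer k ≥ 0.
k=0: 16 Hz.
k=1: 44 Hz, 76 Hz.
k=2: 104 Hz, 136 Hz.
k=3: 164 Hz, 196 Hz.
Within [48 Hz, 140 Hz]: 76 Hz, 104 Hz, 136 Hz.

76 Hz, 104 Hz, 136 Hz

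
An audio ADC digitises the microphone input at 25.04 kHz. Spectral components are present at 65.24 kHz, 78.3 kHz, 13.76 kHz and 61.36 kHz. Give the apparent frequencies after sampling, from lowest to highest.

fs/2 = 12.52 kHz.
65.24 kHz mod fs = 15.16 kHz.
15.16 kHz > fs/2 = 12.52 kHz, folds to fs − 15.16 kHz = 9.88 kHz.
78.3 kHz mod fs = 3.18 kHz.
3.18 kHz ≤ fs/2 = 12.52 kHz, appears at 3.18 kHz.
13.76 kHz > fs/2 = 12.52 kHz, folds to fs − 13.76 kHz = 11.28 kHz.
61.36 kHz mod fs = 11.28 kHz.
11.28 kHz ≤ fs/2 = 12.52 kHz, appears at 11.28 kHz.
Distinct values: {3.18 kHz, 9.88 kHz, 11.28 kHz}.

3.18 kHz, 9.88 kHz, 11.28 kHz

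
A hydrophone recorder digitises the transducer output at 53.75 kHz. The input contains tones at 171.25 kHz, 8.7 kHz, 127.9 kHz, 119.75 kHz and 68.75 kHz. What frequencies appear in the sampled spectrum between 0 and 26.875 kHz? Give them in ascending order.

8.7 kHz, 10 kHz, 12.25 kHz, 15 kHz, 20.4 kHz

fs/2 = 26.875 kHz.
171.25 kHz mod fs = 10 kHz.
10 kHz ≤ fs/2 = 26.875 kHz, appears at 10 kHz.
8.7 kHz ≤ fs/2 = 26.875 kHz, passes unchanged.
127.9 kHz mod fs = 20.4 kHz.
20.4 kHz ≤ fs/2 = 26.875 kHz, appears at 20.4 kHz.
119.75 kHz mod fs = 12.25 kHz.
12.25 kHz ≤ fs/2 = 26.875 kHz, appears at 12.25 kHz.
68.75 kHz mod fs = 15 kHz.
15 kHz ≤ fs/2 = 26.875 kHz, appears at 15 kHz.
Distinct values: {8.7 kHz, 10 kHz, 12.25 kHz, 15 kHz, 20.4 kHz}.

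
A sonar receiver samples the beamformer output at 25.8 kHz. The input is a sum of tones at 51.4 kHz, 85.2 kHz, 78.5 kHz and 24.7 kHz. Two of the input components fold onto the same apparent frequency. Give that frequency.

fs/2 = 12.9 kHz.
51.4 kHz mod fs = 25.6 kHz.
25.6 kHz > fs/2 = 12.9 kHz, folds to fs − 25.6 kHz = 0.2 kHz.
85.2 kHz mod fs = 7.8 kHz.
7.8 kHz ≤ fs/2 = 12.9 kHz, appears at 7.8 kHz.
78.5 kHz mod fs = 1.1 kHz.
1.1 kHz ≤ fs/2 = 12.9 kHz, appears at 1.1 kHz.
24.7 kHz > fs/2 = 12.9 kHz, folds to fs − 24.7 kHz = 1.1 kHz.
24.7 kHz and 78.5 kHz both map to 1.1 kHz.

1.1 kHz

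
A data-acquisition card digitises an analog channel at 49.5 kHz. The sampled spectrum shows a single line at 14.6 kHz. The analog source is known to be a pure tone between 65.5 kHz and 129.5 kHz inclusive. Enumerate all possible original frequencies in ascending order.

Frequencies that alias to 14.6 kHz are k·fs ± 14.6 kHz for integer k ≥ 0.
k=0: 14.6 kHz.
k=1: 34.9 kHz, 64.1 kHz.
k=2: 84.4 kHz, 113.6 kHz.
k=3: 133.9 kHz, 163.1 kHz.
Within [65.5 kHz, 129.5 kHz]: 84.4 kHz, 113.6 kHz.

84.4 kHz, 113.6 kHz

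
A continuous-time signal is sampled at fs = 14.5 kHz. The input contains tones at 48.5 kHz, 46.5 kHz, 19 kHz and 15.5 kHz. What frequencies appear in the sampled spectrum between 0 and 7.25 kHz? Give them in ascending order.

fs/2 = 7.25 kHz.
48.5 kHz mod fs = 5 kHz.
5 kHz ≤ fs/2 = 7.25 kHz, appears at 5 kHz.
46.5 kHz mod fs = 3 kHz.
3 kHz ≤ fs/2 = 7.25 kHz, appears at 3 kHz.
19 kHz mod fs = 4.5 kHz.
4.5 kHz ≤ fs/2 = 7.25 kHz, appears at 4.5 kHz.
15.5 kHz mod fs = 1 kHz.
1 kHz ≤ fs/2 = 7.25 kHz, appears at 1 kHz.
Distinct values: {1 kHz, 3 kHz, 4.5 kHz, 5 kHz}.

1 kHz, 3 kHz, 4.5 kHz, 5 kHz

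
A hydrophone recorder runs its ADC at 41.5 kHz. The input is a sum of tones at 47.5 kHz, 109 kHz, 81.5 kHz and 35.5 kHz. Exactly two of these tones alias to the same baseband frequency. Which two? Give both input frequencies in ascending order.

35.5 kHz, 47.5 kHz

fs/2 = 20.75 kHz.
47.5 kHz mod fs = 6 kHz.
6 kHz ≤ fs/2 = 20.75 kHz, appears at 6 kHz.
109 kHz mod fs = 26 kHz.
26 kHz > fs/2 = 20.75 kHz, folds to fs − 26 kHz = 15.5 kHz.
81.5 kHz mod fs = 40 kHz.
40 kHz > fs/2 = 20.75 kHz, folds to fs − 40 kHz = 1.5 kHz.
35.5 kHz > fs/2 = 20.75 kHz, folds to fs − 35.5 kHz = 6 kHz.
35.5 kHz and 47.5 kHz both map to 6 kHz.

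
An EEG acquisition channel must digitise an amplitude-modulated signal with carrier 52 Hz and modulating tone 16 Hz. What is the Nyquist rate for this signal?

AM sidebands sit at fc ± fm = 36 Hz and 68 Hz.
Highest-frequency component: 68 Hz.
Nyquist rate = 2 × 68 Hz = 136 Hz.

136 Hz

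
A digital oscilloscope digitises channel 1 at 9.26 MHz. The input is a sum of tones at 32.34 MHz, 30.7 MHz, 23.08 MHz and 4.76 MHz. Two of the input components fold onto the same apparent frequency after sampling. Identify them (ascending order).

23.08 MHz, 32.34 MHz

fs/2 = 4.63 MHz.
32.34 MHz mod fs = 4.56 MHz.
4.56 MHz ≤ fs/2 = 4.63 MHz, appears at 4.56 MHz.
30.7 MHz mod fs = 2.92 MHz.
2.92 MHz ≤ fs/2 = 4.63 MHz, appears at 2.92 MHz.
23.08 MHz mod fs = 4.56 MHz.
4.56 MHz ≤ fs/2 = 4.63 MHz, appears at 4.56 MHz.
4.76 MHz > fs/2 = 4.63 MHz, folds to fs − 4.76 MHz = 4.5 MHz.
23.08 MHz and 32.34 MHz both map to 4.56 MHz.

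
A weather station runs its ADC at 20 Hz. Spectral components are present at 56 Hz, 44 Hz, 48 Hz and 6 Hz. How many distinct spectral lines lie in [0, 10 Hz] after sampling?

3

fs/2 = 10 Hz.
56 Hz mod fs = 16 Hz.
16 Hz > fs/2 = 10 Hz, folds to fs − 16 Hz = 4 Hz.
44 Hz mod fs = 4 Hz.
4 Hz ≤ fs/2 = 10 Hz, appears at 4 Hz.
48 Hz mod fs = 8 Hz.
8 Hz ≤ fs/2 = 10 Hz, appears at 8 Hz.
6 Hz ≤ fs/2 = 10 Hz, passes unchanged.
Distinct values: {4 Hz, 6 Hz, 8 Hz} → 3.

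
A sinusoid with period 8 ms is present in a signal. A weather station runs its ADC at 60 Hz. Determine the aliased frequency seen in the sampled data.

T = 8 ms → f = 1/T = 125 Hz.
125 Hz mod fs = 5 Hz.
5 Hz ≤ fs/2 = 30 Hz, appears at 5 Hz.

5 Hz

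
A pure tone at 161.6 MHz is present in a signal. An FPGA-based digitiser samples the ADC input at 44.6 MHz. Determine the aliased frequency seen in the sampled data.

16.8 MHz

161.6 MHz mod fs = 27.8 MHz.
27.8 MHz > fs/2 = 22.3 MHz, folds to fs − 27.8 MHz = 16.8 MHz.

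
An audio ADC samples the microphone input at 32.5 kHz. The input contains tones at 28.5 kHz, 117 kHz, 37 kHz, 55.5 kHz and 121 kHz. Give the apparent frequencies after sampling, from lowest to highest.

4 kHz, 4.5 kHz, 9 kHz, 9.5 kHz, 13 kHz

fs/2 = 16.25 kHz.
28.5 kHz > fs/2 = 16.25 kHz, folds to fs − 28.5 kHz = 4 kHz.
117 kHz mod fs = 19.5 kHz.
19.5 kHz > fs/2 = 16.25 kHz, folds to fs − 19.5 kHz = 13 kHz.
37 kHz mod fs = 4.5 kHz.
4.5 kHz ≤ fs/2 = 16.25 kHz, appears at 4.5 kHz.
55.5 kHz mod fs = 23 kHz.
23 kHz > fs/2 = 16.25 kHz, folds to fs − 23 kHz = 9.5 kHz.
121 kHz mod fs = 23.5 kHz.
23.5 kHz > fs/2 = 16.25 kHz, folds to fs − 23.5 kHz = 9 kHz.
Distinct values: {4 kHz, 4.5 kHz, 9 kHz, 9.5 kHz, 13 kHz}.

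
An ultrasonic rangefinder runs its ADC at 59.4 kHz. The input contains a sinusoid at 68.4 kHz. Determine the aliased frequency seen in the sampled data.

68.4 kHz mod fs = 9 kHz.
9 kHz ≤ fs/2 = 29.7 kHz, appears at 9 kHz.

9 kHz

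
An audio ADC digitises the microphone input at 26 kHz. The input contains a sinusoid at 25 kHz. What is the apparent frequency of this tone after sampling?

1 kHz

25 kHz > fs/2 = 13 kHz, folds to fs − 25 kHz = 1 kHz.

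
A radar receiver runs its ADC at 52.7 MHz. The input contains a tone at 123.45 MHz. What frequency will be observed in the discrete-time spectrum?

123.45 MHz mod fs = 18.05 MHz.
18.05 MHz ≤ fs/2 = 26.35 MHz, appears at 18.05 MHz.

18.05 MHz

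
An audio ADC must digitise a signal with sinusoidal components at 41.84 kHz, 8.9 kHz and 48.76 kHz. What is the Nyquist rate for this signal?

Highest-frequency component: 48.76 kHz.
Nyquist rate = 2 × 48.76 kHz = 97.52 kHz.

97.52 kHz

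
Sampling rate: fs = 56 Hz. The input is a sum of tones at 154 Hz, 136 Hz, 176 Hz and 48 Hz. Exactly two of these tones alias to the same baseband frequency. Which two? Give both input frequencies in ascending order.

48 Hz, 176 Hz

fs/2 = 28 Hz.
154 Hz mod fs = 42 Hz.
42 Hz > fs/2 = 28 Hz, folds to fs − 42 Hz = 14 Hz.
136 Hz mod fs = 24 Hz.
24 Hz ≤ fs/2 = 28 Hz, appears at 24 Hz.
176 Hz mod fs = 8 Hz.
8 Hz ≤ fs/2 = 28 Hz, appears at 8 Hz.
48 Hz > fs/2 = 28 Hz, folds to fs − 48 Hz = 8 Hz.
48 Hz and 176 Hz both map to 8 Hz.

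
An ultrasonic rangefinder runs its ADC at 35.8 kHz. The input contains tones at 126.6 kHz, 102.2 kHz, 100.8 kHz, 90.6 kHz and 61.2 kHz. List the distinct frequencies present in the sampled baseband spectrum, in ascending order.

fs/2 = 17.9 kHz.
126.6 kHz mod fs = 19.2 kHz.
19.2 kHz > fs/2 = 17.9 kHz, folds to fs − 19.2 kHz = 16.6 kHz.
102.2 kHz mod fs = 30.6 kHz.
30.6 kHz > fs/2 = 17.9 kHz, folds to fs − 30.6 kHz = 5.2 kHz.
100.8 kHz mod fs = 29.2 kHz.
29.2 kHz > fs/2 = 17.9 kHz, folds to fs − 29.2 kHz = 6.6 kHz.
90.6 kHz mod fs = 19 kHz.
19 kHz > fs/2 = 17.9 kHz, folds to fs − 19 kHz = 16.8 kHz.
61.2 kHz mod fs = 25.4 kHz.
25.4 kHz > fs/2 = 17.9 kHz, folds to fs − 25.4 kHz = 10.4 kHz.
Distinct values: {5.2 kHz, 6.6 kHz, 10.4 kHz, 16.6 kHz, 16.8 kHz}.

5.2 kHz, 6.6 kHz, 10.4 kHz, 16.6 kHz, 16.8 kHz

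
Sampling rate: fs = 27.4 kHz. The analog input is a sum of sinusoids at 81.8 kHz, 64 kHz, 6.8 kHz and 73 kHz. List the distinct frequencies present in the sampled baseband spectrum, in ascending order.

fs/2 = 13.7 kHz.
81.8 kHz mod fs = 27 kHz.
27 kHz > fs/2 = 13.7 kHz, folds to fs − 27 kHz = 0.4 kHz.
64 kHz mod fs = 9.2 kHz.
9.2 kHz ≤ fs/2 = 13.7 kHz, appears at 9.2 kHz.
6.8 kHz ≤ fs/2 = 13.7 kHz, passes unchanged.
73 kHz mod fs = 18.2 kHz.
18.2 kHz > fs/2 = 13.7 kHz, folds to fs − 18.2 kHz = 9.2 kHz.
Distinct values: {0.4 kHz, 6.8 kHz, 9.2 kHz}.

0.4 kHz, 6.8 kHz, 9.2 kHz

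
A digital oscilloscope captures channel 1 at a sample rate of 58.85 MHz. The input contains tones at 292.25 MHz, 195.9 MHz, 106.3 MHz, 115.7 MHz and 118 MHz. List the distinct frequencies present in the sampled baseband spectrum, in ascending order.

0.3 MHz, 2 MHz, 11.4 MHz, 19.35 MHz

fs/2 = 29.425 MHz.
292.25 MHz mod fs = 56.85 MHz.
56.85 MHz > fs/2 = 29.425 MHz, folds to fs − 56.85 MHz = 2 MHz.
195.9 MHz mod fs = 19.35 MHz.
19.35 MHz ≤ fs/2 = 29.425 MHz, appears at 19.35 MHz.
106.3 MHz mod fs = 47.45 MHz.
47.45 MHz > fs/2 = 29.425 MHz, folds to fs − 47.45 MHz = 11.4 MHz.
115.7 MHz mod fs = 56.85 MHz.
56.85 MHz > fs/2 = 29.425 MHz, folds to fs − 56.85 MHz = 2 MHz.
118 MHz mod fs = 0.3 MHz.
0.3 MHz ≤ fs/2 = 29.425 MHz, appears at 0.3 MHz.
Distinct values: {0.3 MHz, 2 MHz, 11.4 MHz, 19.35 MHz}.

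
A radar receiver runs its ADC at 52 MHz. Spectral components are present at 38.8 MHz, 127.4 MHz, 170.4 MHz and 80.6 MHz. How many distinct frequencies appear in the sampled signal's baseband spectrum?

3

fs/2 = 26 MHz.
38.8 MHz > fs/2 = 26 MHz, folds to fs − 38.8 MHz = 13.2 MHz.
127.4 MHz mod fs = 23.4 MHz.
23.4 MHz ≤ fs/2 = 26 MHz, appears at 23.4 MHz.
170.4 MHz mod fs = 14.4 MHz.
14.4 MHz ≤ fs/2 = 26 MHz, appears at 14.4 MHz.
80.6 MHz mod fs = 28.6 MHz.
28.6 MHz > fs/2 = 26 MHz, folds to fs − 28.6 MHz = 23.4 MHz.
Distinct values: {13.2 MHz, 14.4 MHz, 23.4 MHz} → 3.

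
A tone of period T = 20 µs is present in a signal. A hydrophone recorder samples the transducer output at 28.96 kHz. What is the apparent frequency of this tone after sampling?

7.92 kHz

T = 20 µs → f = 1/T = 50 kHz.
50 kHz mod fs = 21.04 kHz.
21.04 kHz > fs/2 = 14.48 kHz, folds to fs − 21.04 kHz = 7.92 kHz.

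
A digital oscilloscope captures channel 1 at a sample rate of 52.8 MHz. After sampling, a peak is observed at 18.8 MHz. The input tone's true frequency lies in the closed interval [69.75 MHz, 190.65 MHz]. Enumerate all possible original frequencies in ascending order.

71.6 MHz, 86.8 MHz, 124.4 MHz, 139.6 MHz, 177.2 MHz

Frequencies that alias to 18.8 MHz are k·fs ± 18.8 MHz for integer k ≥ 0.
k=0: 18.8 MHz.
k=1: 34 MHz, 71.6 MHz.
k=2: 86.8 MHz, 124.4 MHz.
k=3: 139.6 MHz, 177.2 MHz.
k=4: 192.4 MHz, 230 MHz.
Within [69.75 MHz, 190.65 MHz]: 71.6 MHz, 86.8 MHz, 124.4 MHz, 139.6 MHz, 177.2 MHz.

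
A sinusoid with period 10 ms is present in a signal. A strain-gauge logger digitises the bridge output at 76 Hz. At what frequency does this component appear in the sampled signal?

24 Hz

T = 10 ms → f = 1/T = 100 Hz.
100 Hz mod fs = 24 Hz.
24 Hz ≤ fs/2 = 38 Hz, appears at 24 Hz.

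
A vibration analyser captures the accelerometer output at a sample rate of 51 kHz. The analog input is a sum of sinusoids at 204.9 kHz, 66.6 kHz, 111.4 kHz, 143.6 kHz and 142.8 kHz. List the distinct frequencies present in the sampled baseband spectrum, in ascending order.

0.9 kHz, 9.4 kHz, 10.2 kHz, 15.6 kHz

fs/2 = 25.5 kHz.
204.9 kHz mod fs = 0.9 kHz.
0.9 kHz ≤ fs/2 = 25.5 kHz, appears at 0.9 kHz.
66.6 kHz mod fs = 15.6 kHz.
15.6 kHz ≤ fs/2 = 25.5 kHz, appears at 15.6 kHz.
111.4 kHz mod fs = 9.4 kHz.
9.4 kHz ≤ fs/2 = 25.5 kHz, appears at 9.4 kHz.
143.6 kHz mod fs = 41.6 kHz.
41.6 kHz > fs/2 = 25.5 kHz, folds to fs − 41.6 kHz = 9.4 kHz.
142.8 kHz mod fs = 40.8 kHz.
40.8 kHz > fs/2 = 25.5 kHz, folds to fs − 40.8 kHz = 10.2 kHz.
Distinct values: {0.9 kHz, 9.4 kHz, 10.2 kHz, 15.6 kHz}.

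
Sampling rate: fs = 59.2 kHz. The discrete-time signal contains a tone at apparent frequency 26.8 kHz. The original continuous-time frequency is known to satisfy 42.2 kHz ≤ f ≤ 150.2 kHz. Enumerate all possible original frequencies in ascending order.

86 kHz, 91.6 kHz, 145.2 kHz

Frequencies that alias to 26.8 kHz are k·fs ± 26.8 kHz for integer k ≥ 0.
k=0: 26.8 kHz.
k=1: 32.4 kHz, 86 kHz.
k=2: 91.6 kHz, 145.2 kHz.
k=3: 150.8 kHz, 204.4 kHz.
Within [42.2 kHz, 150.2 kHz]: 86 kHz, 91.6 kHz, 145.2 kHz.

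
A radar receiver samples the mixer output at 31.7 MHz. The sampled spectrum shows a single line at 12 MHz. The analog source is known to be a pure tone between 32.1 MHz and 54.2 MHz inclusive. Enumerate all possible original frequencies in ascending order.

43.7 MHz, 51.4 MHz

Frequencies that alias to 12 MHz are k·fs ± 12 MHz for integer k ≥ 0.
k=0: 12 MHz.
k=1: 19.7 MHz, 43.7 MHz.
k=2: 51.4 MHz, 75.4 MHz.
k=3: 83.1 MHz, 107.1 MHz.
Within [32.1 MHz, 54.2 MHz]: 43.7 MHz, 51.4 MHz.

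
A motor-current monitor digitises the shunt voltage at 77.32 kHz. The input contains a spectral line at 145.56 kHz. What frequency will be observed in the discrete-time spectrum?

9.08 kHz

145.56 kHz mod fs = 68.24 kHz.
68.24 kHz > fs/2 = 38.66 kHz, folds to fs − 68.24 kHz = 9.08 kHz.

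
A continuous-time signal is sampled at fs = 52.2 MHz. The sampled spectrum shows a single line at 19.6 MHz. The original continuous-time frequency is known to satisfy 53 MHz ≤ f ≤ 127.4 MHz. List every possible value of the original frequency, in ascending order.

Frequencies that alias to 19.6 MHz are k·fs ± 19.6 MHz for integer k ≥ 0.
k=0: 19.6 MHz.
k=1: 32.6 MHz, 71.8 MHz.
k=2: 84.8 MHz, 124 MHz.
k=3: 137 MHz, 176.2 MHz.
Within [53 MHz, 127.4 MHz]: 71.8 MHz, 84.8 MHz, 124 MHz.

71.8 MHz, 84.8 MHz, 124 MHz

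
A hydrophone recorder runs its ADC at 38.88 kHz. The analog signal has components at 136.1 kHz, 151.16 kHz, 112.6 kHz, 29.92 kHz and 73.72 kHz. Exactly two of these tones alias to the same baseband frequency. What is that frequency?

4.04 kHz

fs/2 = 19.44 kHz.
136.1 kHz mod fs = 19.46 kHz.
19.46 kHz > fs/2 = 19.44 kHz, folds to fs − 19.46 kHz = 19.42 kHz.
151.16 kHz mod fs = 34.52 kHz.
34.52 kHz > fs/2 = 19.44 kHz, folds to fs − 34.52 kHz = 4.36 kHz.
112.6 kHz mod fs = 34.84 kHz.
34.84 kHz > fs/2 = 19.44 kHz, folds to fs − 34.84 kHz = 4.04 kHz.
29.92 kHz > fs/2 = 19.44 kHz, folds to fs − 29.92 kHz = 8.96 kHz.
73.72 kHz mod fs = 34.84 kHz.
34.84 kHz > fs/2 = 19.44 kHz, folds to fs − 34.84 kHz = 4.04 kHz.
73.72 kHz and 112.6 kHz both map to 4.04 kHz.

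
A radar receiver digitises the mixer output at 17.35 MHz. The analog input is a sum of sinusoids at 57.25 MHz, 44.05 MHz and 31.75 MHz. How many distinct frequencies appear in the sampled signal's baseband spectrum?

3

fs/2 = 8.675 MHz.
57.25 MHz mod fs = 5.2 MHz.
5.2 MHz ≤ fs/2 = 8.675 MHz, appears at 5.2 MHz.
44.05 MHz mod fs = 9.35 MHz.
9.35 MHz > fs/2 = 8.675 MHz, folds to fs − 9.35 MHz = 8 MHz.
31.75 MHz mod fs = 14.4 MHz.
14.4 MHz > fs/2 = 8.675 MHz, folds to fs − 14.4 MHz = 2.95 MHz.
Distinct values: {2.95 MHz, 5.2 MHz, 8 MHz} → 3.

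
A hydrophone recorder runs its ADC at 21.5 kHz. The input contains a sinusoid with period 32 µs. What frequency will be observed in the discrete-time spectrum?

9.75 kHz

T = 32 µs → f = 1/T = 31.25 kHz.
31.25 kHz mod fs = 9.75 kHz.
9.75 kHz ≤ fs/2 = 10.75 kHz, appears at 9.75 kHz.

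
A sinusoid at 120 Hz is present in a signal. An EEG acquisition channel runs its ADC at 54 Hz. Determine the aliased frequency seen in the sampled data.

120 Hz mod fs = 12 Hz.
12 Hz ≤ fs/2 = 27 Hz, appears at 12 Hz.

12 Hz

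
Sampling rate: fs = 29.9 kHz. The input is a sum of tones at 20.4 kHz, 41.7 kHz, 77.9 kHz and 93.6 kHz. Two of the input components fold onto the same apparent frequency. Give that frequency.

fs/2 = 14.95 kHz.
20.4 kHz > fs/2 = 14.95 kHz, folds to fs − 20.4 kHz = 9.5 kHz.
41.7 kHz mod fs = 11.8 kHz.
11.8 kHz ≤ fs/2 = 14.95 kHz, appears at 11.8 kHz.
77.9 kHz mod fs = 18.1 kHz.
18.1 kHz > fs/2 = 14.95 kHz, folds to fs − 18.1 kHz = 11.8 kHz.
93.6 kHz mod fs = 3.9 kHz.
3.9 kHz ≤ fs/2 = 14.95 kHz, appears at 3.9 kHz.
41.7 kHz and 77.9 kHz both map to 11.8 kHz.

11.8 kHz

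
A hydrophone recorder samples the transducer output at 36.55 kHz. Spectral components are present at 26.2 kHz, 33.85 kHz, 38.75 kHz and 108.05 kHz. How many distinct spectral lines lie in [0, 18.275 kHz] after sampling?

fs/2 = 18.275 kHz.
26.2 kHz > fs/2 = 18.275 kHz, folds to fs − 26.2 kHz = 10.35 kHz.
33.85 kHz > fs/2 = 18.275 kHz, folds to fs − 33.85 kHz = 2.7 kHz.
38.75 kHz mod fs = 2.2 kHz.
2.2 kHz ≤ fs/2 = 18.275 kHz, appears at 2.2 kHz.
108.05 kHz mod fs = 34.95 kHz.
34.95 kHz > fs/2 = 18.275 kHz, folds to fs − 34.95 kHz = 1.6 kHz.
Distinct values: {1.6 kHz, 2.2 kHz, 2.7 kHz, 10.35 kHz} → 4.

4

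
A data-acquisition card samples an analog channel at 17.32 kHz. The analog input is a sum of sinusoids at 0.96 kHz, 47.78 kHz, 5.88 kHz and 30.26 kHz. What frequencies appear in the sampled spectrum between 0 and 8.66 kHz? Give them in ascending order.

0.96 kHz, 4.18 kHz, 4.38 kHz, 5.88 kHz

fs/2 = 8.66 kHz.
0.96 kHz ≤ fs/2 = 8.66 kHz, passes unchanged.
47.78 kHz mod fs = 13.14 kHz.
13.14 kHz > fs/2 = 8.66 kHz, folds to fs − 13.14 kHz = 4.18 kHz.
5.88 kHz ≤ fs/2 = 8.66 kHz, passes unchanged.
30.26 kHz mod fs = 12.94 kHz.
12.94 kHz > fs/2 = 8.66 kHz, folds to fs − 12.94 kHz = 4.38 kHz.
Distinct values: {0.96 kHz, 4.18 kHz, 4.38 kHz, 5.88 kHz}.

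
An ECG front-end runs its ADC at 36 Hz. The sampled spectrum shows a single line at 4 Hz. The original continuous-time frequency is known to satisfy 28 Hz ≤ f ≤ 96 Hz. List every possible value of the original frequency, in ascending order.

32 Hz, 40 Hz, 68 Hz, 76 Hz

Frequencies that alias to 4 Hz are k·fs ± 4 Hz for integer k ≥ 0.
k=0: 4 Hz.
k=1: 32 Hz, 40 Hz.
k=2: 68 Hz, 76 Hz.
k=3: 104 Hz, 112 Hz.
Within [28 Hz, 96 Hz]: 32 Hz, 40 Hz, 68 Hz, 76 Hz.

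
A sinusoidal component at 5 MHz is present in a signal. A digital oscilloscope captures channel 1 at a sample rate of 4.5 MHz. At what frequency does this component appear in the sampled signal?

0.5 MHz

5 MHz mod fs = 0.5 MHz.
0.5 MHz ≤ fs/2 = 2.25 MHz, appears at 0.5 MHz.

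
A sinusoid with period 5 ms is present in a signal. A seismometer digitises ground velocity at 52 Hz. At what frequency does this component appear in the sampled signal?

8 Hz

T = 5 ms → f = 1/T = 200 Hz.
200 Hz mod fs = 44 Hz.
44 Hz > fs/2 = 26 Hz, folds to fs − 44 Hz = 8 Hz.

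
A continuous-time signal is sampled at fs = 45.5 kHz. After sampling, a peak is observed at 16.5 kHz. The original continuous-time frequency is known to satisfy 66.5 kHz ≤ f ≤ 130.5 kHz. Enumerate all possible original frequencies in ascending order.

74.5 kHz, 107.5 kHz, 120 kHz

Frequencies that alias to 16.5 kHz are k·fs ± 16.5 kHz for integer k ≥ 0.
k=0: 16.5 kHz.
k=1: 29 kHz, 62 kHz.
k=2: 74.5 kHz, 107.5 kHz.
k=3: 120 kHz, 153 kHz.
k=4: 165.5 kHz, 198.5 kHz.
Within [66.5 kHz, 130.5 kHz]: 74.5 kHz, 107.5 kHz, 120 kHz.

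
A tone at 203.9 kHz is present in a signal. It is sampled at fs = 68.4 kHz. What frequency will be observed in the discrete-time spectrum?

203.9 kHz mod fs = 67.1 kHz.
67.1 kHz > fs/2 = 34.2 kHz, folds to fs − 67.1 kHz = 1.3 kHz.

1.3 kHz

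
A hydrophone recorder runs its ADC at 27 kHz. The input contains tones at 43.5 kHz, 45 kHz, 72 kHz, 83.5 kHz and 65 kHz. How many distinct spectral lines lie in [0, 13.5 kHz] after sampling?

fs/2 = 13.5 kHz.
43.5 kHz mod fs = 16.5 kHz.
16.5 kHz > fs/2 = 13.5 kHz, folds to fs − 16.5 kHz = 10.5 kHz.
45 kHz mod fs = 18 kHz.
18 kHz > fs/2 = 13.5 kHz, folds to fs − 18 kHz = 9 kHz.
72 kHz mod fs = 18 kHz.
18 kHz > fs/2 = 13.5 kHz, folds to fs − 18 kHz = 9 kHz.
83.5 kHz mod fs = 2.5 kHz.
2.5 kHz ≤ fs/2 = 13.5 kHz, appears at 2.5 kHz.
65 kHz mod fs = 11 kHz.
11 kHz ≤ fs/2 = 13.5 kHz, appears at 11 kHz.
Distinct values: {2.5 kHz, 9 kHz, 10.5 kHz, 11 kHz} → 4.

4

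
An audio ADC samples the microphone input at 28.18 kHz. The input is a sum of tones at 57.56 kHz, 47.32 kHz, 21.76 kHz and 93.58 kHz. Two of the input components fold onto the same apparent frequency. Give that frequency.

fs/2 = 14.09 kHz.
57.56 kHz mod fs = 1.2 kHz.
1.2 kHz ≤ fs/2 = 14.09 kHz, appears at 1.2 kHz.
47.32 kHz mod fs = 19.14 kHz.
19.14 kHz > fs/2 = 14.09 kHz, folds to fs − 19.14 kHz = 9.04 kHz.
21.76 kHz > fs/2 = 14.09 kHz, folds to fs − 21.76 kHz = 6.42 kHz.
93.58 kHz mod fs = 9.04 kHz.
9.04 kHz ≤ fs/2 = 14.09 kHz, appears at 9.04 kHz.
47.32 kHz and 93.58 kHz both map to 9.04 kHz.

9.04 kHz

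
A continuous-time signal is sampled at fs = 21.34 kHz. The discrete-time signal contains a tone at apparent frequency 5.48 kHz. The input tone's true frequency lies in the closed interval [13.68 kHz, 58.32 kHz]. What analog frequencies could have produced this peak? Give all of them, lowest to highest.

Frequencies that alias to 5.48 kHz are k·fs ± 5.48 kHz for integer k ≥ 0.
k=0: 5.48 kHz.
k=1: 15.86 kHz, 26.82 kHz.
k=2: 37.2 kHz, 48.16 kHz.
k=3: 58.54 kHz, 69.5 kHz.
Within [13.68 kHz, 58.32 kHz]: 15.86 kHz, 26.82 kHz, 37.2 kHz, 48.16 kHz.

15.86 kHz, 26.82 kHz, 37.2 kHz, 48.16 kHz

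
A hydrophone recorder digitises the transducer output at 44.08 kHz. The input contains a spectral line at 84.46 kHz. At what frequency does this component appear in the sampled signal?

84.46 kHz mod fs = 40.38 kHz.
40.38 kHz > fs/2 = 22.04 kHz, folds to fs − 40.38 kHz = 3.7 kHz.

3.7 kHz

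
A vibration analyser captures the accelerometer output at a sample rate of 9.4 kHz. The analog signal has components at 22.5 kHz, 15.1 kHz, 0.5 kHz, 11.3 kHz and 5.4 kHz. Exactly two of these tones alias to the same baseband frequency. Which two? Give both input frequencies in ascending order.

15.1 kHz, 22.5 kHz

fs/2 = 4.7 kHz.
22.5 kHz mod fs = 3.7 kHz.
3.7 kHz ≤ fs/2 = 4.7 kHz, appears at 3.7 kHz.
15.1 kHz mod fs = 5.7 kHz.
5.7 kHz > fs/2 = 4.7 kHz, folds to fs − 5.7 kHz = 3.7 kHz.
0.5 kHz ≤ fs/2 = 4.7 kHz, passes unchanged.
11.3 kHz mod fs = 1.9 kHz.
1.9 kHz ≤ fs/2 = 4.7 kHz, appears at 1.9 kHz.
5.4 kHz > fs/2 = 4.7 kHz, folds to fs − 5.4 kHz = 4 kHz.
15.1 kHz and 22.5 kHz both map to 3.7 kHz.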